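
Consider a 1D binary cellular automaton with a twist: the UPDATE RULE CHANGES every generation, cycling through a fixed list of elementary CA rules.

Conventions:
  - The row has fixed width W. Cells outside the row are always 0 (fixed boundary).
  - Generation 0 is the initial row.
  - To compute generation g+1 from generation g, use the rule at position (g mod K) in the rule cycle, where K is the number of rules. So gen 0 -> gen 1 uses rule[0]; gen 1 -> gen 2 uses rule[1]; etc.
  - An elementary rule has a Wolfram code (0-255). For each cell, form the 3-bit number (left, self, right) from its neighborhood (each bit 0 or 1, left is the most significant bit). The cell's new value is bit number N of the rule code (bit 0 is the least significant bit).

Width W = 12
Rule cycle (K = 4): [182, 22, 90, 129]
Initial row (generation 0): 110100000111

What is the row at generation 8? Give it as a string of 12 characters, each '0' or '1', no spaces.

Gen 0: 110100000111
Gen 1 (rule 182): 001110001010
Gen 2 (rule 22): 010001011011
Gen 3 (rule 90): 101010011011
Gen 4 (rule 129): 000000000000
Gen 5 (rule 182): 000000000000
Gen 6 (rule 22): 000000000000
Gen 7 (rule 90): 000000000000
Gen 8 (rule 129): 111111111111

Answer: 111111111111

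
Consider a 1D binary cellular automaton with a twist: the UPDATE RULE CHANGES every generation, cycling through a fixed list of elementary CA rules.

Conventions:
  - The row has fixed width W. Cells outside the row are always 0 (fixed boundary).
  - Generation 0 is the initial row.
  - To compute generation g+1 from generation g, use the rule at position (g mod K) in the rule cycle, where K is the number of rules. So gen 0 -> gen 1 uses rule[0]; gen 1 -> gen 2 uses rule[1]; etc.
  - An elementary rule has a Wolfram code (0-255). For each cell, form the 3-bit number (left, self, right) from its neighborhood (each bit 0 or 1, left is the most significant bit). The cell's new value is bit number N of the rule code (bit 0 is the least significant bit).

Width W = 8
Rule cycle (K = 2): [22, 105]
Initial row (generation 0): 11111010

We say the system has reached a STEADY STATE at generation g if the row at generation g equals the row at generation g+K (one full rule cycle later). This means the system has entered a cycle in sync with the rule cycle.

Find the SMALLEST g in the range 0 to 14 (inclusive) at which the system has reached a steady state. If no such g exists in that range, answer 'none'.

Answer: 3

Derivation:
Gen 0: 11111010
Gen 1 (rule 22): 00000011
Gen 2 (rule 105): 11111011
Gen 3 (rule 22): 00000000
Gen 4 (rule 105): 11111111
Gen 5 (rule 22): 00000000
Gen 6 (rule 105): 11111111
Gen 7 (rule 22): 00000000
Gen 8 (rule 105): 11111111
Gen 9 (rule 22): 00000000
Gen 10 (rule 105): 11111111
Gen 11 (rule 22): 00000000
Gen 12 (rule 105): 11111111
Gen 13 (rule 22): 00000000
Gen 14 (rule 105): 11111111
Gen 15 (rule 22): 00000000
Gen 16 (rule 105): 11111111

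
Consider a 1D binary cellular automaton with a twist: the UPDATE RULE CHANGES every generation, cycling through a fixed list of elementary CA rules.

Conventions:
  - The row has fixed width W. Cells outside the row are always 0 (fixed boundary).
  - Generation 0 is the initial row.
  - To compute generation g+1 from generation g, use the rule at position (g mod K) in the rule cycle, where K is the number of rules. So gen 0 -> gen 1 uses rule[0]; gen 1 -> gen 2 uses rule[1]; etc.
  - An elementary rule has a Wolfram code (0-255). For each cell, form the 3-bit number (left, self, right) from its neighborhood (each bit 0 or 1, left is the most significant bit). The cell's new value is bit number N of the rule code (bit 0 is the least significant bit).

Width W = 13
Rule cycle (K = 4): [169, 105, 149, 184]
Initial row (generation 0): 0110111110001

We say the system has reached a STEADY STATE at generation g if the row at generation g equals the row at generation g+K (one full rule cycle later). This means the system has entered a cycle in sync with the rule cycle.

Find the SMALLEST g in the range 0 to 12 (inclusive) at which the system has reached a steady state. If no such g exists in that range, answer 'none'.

Gen 0: 0110111110001
Gen 1 (rule 169): 0101111100100
Gen 2 (rule 105): 0011000100001
Gen 3 (rule 149): 1000110111101
Gen 4 (rule 184): 0100101111010
Gen 5 (rule 169): 0000011110100
Gen 6 (rule 105): 1111010011001
Gen 7 (rule 149): 0110011000101
Gen 8 (rule 184): 0101010100010
Gen 9 (rule 169): 0010101001000
Gen 10 (rule 105): 1001010000011
Gen 11 (rule 149): 1101011111000
Gen 12 (rule 184): 1010111110100
Gen 13 (rule 169): 0101111101001
Gen 14 (rule 105): 0011000110000
Gen 15 (rule 149): 1000110001111
Gen 16 (rule 184): 0100101001110

Answer: none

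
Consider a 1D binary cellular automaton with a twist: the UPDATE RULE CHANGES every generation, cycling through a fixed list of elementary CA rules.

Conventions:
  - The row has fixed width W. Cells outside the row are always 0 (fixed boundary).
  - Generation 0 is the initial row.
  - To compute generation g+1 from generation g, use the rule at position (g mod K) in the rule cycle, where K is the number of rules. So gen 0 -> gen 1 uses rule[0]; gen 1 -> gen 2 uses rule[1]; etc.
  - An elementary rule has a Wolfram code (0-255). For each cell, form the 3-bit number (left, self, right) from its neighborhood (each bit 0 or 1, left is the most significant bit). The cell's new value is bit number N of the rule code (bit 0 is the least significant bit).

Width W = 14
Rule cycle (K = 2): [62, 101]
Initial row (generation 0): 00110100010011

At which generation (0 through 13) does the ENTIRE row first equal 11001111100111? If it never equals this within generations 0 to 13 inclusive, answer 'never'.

Answer: never

Derivation:
Gen 0: 00110100010011
Gen 1 (rule 62): 01101110111110
Gen 2 (rule 101): 00110011000010
Gen 3 (rule 62): 01101110100111
Gen 4 (rule 101): 00110011100001
Gen 5 (rule 62): 01101110010011
Gen 6 (rule 101): 00110010010001
Gen 7 (rule 62): 01101111111011
Gen 8 (rule 101): 00110000001101
Gen 9 (rule 62): 01101000011011
Gen 10 (rule 101): 00111011001101
Gen 11 (rule 62): 01100110111011
Gen 12 (rule 101): 00100011001101
Gen 13 (rule 62): 01110110111011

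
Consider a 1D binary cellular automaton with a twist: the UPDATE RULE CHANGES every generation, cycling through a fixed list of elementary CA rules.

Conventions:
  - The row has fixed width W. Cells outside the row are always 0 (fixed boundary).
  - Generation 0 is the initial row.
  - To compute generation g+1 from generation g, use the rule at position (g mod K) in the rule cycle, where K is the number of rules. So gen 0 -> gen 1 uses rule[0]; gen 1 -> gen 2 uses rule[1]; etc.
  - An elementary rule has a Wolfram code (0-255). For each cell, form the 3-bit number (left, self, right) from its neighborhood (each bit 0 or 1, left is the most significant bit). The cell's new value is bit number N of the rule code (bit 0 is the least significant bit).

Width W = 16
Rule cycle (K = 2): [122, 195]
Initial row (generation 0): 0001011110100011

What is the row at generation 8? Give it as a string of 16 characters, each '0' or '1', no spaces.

Gen 0: 0001011110100011
Gen 1 (rule 122): 0010110011010111
Gen 2 (rule 195): 1100010101000011
Gen 3 (rule 122): 1110101010100111
Gen 4 (rule 195): 0110000000001011
Gen 5 (rule 122): 1111000000010111
Gen 6 (rule 195): 0111011111100011
Gen 7 (rule 122): 1101110000110111
Gen 8 (rule 195): 0100110111010011

Answer: 0100110111010011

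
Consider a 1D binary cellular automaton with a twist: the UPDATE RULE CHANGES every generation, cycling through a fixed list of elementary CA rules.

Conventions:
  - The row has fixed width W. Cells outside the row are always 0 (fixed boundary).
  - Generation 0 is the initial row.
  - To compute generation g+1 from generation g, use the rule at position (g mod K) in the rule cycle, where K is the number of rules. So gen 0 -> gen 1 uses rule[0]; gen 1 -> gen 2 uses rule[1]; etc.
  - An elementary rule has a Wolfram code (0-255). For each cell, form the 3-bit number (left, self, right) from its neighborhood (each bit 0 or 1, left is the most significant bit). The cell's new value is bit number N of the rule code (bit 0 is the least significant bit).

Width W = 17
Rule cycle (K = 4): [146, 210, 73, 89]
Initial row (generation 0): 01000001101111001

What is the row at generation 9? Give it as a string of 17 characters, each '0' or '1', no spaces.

Gen 0: 01000001101111001
Gen 1 (rule 146): 10100010000110110
Gen 2 (rule 210): 00010101001010011
Gen 3 (rule 73): 11000000000000011
Gen 4 (rule 89): 11111111111111011
Gen 5 (rule 146): 01111111111110000
Gen 6 (rule 210): 10111111111111000
Gen 7 (rule 73): 00100000000001011
Gen 8 (rule 89): 10011111111100011
Gen 9 (rule 146): 01101111111010100

Answer: 01101111111010100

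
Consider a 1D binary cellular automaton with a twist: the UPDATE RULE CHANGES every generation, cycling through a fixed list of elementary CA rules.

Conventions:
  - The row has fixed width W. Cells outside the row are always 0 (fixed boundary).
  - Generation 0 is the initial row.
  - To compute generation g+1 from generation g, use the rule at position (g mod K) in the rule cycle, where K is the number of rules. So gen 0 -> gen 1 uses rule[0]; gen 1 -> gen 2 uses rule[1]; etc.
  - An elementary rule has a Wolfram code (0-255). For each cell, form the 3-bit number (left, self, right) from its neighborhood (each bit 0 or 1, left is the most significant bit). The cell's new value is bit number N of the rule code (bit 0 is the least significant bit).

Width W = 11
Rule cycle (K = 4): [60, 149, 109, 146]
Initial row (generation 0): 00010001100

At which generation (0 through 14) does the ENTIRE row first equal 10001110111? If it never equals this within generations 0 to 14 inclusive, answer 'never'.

Gen 0: 00010001100
Gen 1 (rule 60): 00011001010
Gen 2 (rule 149): 11000101011
Gen 3 (rule 109): 11010111111
Gen 4 (rule 146): 00000011110
Gen 5 (rule 60): 00000010001
Gen 6 (rule 149): 11111011101
Gen 7 (rule 109): 10001110111
Gen 8 (rule 146): 01010100010
Gen 9 (rule 60): 01111110011
Gen 10 (rule 149): 00111101000
Gen 11 (rule 109): 10100111011
Gen 12 (rule 146): 00011010000
Gen 13 (rule 60): 00010111000
Gen 14 (rule 149): 11010010111

Answer: 7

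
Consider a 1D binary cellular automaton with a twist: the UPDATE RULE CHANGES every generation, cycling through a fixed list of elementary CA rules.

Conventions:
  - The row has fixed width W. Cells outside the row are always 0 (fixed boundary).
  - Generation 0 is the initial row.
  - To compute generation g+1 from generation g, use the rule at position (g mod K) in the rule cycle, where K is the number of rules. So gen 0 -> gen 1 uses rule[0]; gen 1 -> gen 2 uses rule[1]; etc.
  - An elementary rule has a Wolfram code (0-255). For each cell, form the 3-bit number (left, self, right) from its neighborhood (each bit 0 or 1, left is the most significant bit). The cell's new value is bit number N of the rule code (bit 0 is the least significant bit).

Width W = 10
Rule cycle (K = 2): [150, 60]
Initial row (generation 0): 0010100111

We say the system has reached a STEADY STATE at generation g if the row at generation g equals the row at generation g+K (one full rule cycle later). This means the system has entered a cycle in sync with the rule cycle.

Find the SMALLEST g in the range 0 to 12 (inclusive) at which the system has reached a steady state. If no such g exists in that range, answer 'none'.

Answer: none

Derivation:
Gen 0: 0010100111
Gen 1 (rule 150): 0110111010
Gen 2 (rule 60): 0101100111
Gen 3 (rule 150): 1100011010
Gen 4 (rule 60): 1010010111
Gen 5 (rule 150): 1011110010
Gen 6 (rule 60): 1110001011
Gen 7 (rule 150): 0101011000
Gen 8 (rule 60): 0111110100
Gen 9 (rule 150): 1011100110
Gen 10 (rule 60): 1110010101
Gen 11 (rule 150): 0101110101
Gen 12 (rule 60): 0111001111
Gen 13 (rule 150): 1010110110
Gen 14 (rule 60): 1111101101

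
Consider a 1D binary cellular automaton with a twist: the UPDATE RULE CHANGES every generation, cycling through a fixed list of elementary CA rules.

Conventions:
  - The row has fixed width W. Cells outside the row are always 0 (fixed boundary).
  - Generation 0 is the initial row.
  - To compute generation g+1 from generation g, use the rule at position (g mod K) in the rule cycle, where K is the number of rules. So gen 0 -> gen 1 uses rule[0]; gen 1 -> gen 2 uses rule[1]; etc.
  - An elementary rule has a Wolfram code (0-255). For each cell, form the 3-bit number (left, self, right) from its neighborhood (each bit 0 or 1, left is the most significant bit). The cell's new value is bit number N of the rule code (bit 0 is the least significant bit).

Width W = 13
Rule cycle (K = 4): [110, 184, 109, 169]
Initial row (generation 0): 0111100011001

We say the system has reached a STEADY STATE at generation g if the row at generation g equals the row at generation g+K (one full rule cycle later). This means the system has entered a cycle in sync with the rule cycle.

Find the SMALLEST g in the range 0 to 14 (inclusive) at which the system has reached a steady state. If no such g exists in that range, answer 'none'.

Answer: none

Derivation:
Gen 0: 0111100011001
Gen 1 (rule 110): 1100100111011
Gen 2 (rule 184): 1010010110110
Gen 3 (rule 109): 1110011111110
Gen 4 (rule 169): 1100011111100
Gen 5 (rule 110): 1100110000100
Gen 6 (rule 184): 1010101000010
Gen 7 (rule 109): 1111111011010
Gen 8 (rule 169): 1111110110100
Gen 9 (rule 110): 1000011111100
Gen 10 (rule 184): 0100011111010
Gen 11 (rule 109): 0101010001110
Gen 12 (rule 169): 0010100101100
Gen 13 (rule 110): 0111101111100
Gen 14 (rule 184): 0111011111010
Gen 15 (rule 109): 0101110001110
Gen 16 (rule 169): 0011100101100
Gen 17 (rule 110): 0110101111100
Gen 18 (rule 184): 0101011111010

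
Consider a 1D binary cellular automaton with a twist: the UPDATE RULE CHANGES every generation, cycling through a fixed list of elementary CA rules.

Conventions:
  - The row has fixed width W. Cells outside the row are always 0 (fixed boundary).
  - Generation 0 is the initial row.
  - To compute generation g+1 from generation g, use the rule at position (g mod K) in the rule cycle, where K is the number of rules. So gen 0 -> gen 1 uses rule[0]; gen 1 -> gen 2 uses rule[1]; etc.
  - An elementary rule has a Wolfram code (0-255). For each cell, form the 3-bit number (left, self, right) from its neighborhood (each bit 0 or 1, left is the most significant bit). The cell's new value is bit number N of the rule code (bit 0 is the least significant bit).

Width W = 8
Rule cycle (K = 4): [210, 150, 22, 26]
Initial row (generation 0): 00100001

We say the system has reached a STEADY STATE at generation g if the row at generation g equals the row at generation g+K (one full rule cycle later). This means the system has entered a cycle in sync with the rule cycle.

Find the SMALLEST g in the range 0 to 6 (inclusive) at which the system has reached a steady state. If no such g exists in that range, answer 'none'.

Answer: 3

Derivation:
Gen 0: 00100001
Gen 1 (rule 210): 01010010
Gen 2 (rule 150): 11011111
Gen 3 (rule 22): 00000000
Gen 4 (rule 26): 00000000
Gen 5 (rule 210): 00000000
Gen 6 (rule 150): 00000000
Gen 7 (rule 22): 00000000
Gen 8 (rule 26): 00000000
Gen 9 (rule 210): 00000000
Gen 10 (rule 150): 00000000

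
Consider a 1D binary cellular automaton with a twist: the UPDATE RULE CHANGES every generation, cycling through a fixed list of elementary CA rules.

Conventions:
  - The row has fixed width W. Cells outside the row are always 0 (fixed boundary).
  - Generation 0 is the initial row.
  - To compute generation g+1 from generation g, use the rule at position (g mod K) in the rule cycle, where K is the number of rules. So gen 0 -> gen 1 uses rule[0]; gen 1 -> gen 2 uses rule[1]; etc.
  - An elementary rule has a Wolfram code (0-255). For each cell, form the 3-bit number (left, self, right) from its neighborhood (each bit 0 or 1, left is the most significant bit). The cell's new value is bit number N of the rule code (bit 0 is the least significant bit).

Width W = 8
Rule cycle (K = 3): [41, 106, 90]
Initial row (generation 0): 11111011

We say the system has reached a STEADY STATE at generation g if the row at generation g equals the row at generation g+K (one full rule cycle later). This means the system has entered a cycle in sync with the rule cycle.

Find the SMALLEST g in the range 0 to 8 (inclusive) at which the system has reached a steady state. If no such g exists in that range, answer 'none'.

Gen 0: 11111011
Gen 1 (rule 41): 10000110
Gen 2 (rule 106): 00001110
Gen 3 (rule 90): 00011011
Gen 4 (rule 41): 11010110
Gen 5 (rule 106): 11101110
Gen 6 (rule 90): 10101011
Gen 7 (rule 41): 01010110
Gen 8 (rule 106): 10101110
Gen 9 (rule 90): 00001011
Gen 10 (rule 41): 11100110
Gen 11 (rule 106): 10101110

Answer: 8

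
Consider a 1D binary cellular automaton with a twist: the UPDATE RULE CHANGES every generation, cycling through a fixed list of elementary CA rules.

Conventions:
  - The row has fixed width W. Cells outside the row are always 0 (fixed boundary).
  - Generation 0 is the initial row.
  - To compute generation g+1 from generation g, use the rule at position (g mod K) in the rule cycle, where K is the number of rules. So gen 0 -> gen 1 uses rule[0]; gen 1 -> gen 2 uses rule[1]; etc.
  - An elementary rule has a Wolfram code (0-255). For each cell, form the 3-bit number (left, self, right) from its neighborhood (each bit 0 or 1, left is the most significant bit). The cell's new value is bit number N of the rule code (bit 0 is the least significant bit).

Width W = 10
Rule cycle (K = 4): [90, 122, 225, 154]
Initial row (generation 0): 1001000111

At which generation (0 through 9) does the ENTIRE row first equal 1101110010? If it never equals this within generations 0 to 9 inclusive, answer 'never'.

Gen 0: 1001000111
Gen 1 (rule 90): 0110101101
Gen 2 (rule 122): 1111011110
Gen 3 (rule 225): 0111101110
Gen 4 (rule 154): 1111001101
Gen 5 (rule 90): 1001111100
Gen 6 (rule 122): 0111000110
Gen 7 (rule 225): 0011010010
Gen 8 (rule 154): 0110001101
Gen 9 (rule 90): 1111011100

Answer: never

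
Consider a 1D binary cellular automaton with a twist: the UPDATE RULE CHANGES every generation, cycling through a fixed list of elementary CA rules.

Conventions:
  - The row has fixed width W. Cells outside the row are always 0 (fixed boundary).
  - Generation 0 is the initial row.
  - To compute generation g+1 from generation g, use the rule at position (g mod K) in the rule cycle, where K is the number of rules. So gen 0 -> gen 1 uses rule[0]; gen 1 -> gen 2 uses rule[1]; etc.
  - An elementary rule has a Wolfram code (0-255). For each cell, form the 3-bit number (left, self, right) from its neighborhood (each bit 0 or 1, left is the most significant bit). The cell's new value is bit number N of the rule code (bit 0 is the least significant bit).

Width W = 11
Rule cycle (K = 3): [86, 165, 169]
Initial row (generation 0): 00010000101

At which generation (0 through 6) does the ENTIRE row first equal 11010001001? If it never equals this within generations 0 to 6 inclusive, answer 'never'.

Gen 0: 00010000101
Gen 1 (rule 86): 00111001101
Gen 2 (rule 165): 10010000011
Gen 3 (rule 169): 00000111010
Gen 4 (rule 86): 00001001011
Gen 5 (rule 165): 11101001100
Gen 6 (rule 169): 11010001001

Answer: 6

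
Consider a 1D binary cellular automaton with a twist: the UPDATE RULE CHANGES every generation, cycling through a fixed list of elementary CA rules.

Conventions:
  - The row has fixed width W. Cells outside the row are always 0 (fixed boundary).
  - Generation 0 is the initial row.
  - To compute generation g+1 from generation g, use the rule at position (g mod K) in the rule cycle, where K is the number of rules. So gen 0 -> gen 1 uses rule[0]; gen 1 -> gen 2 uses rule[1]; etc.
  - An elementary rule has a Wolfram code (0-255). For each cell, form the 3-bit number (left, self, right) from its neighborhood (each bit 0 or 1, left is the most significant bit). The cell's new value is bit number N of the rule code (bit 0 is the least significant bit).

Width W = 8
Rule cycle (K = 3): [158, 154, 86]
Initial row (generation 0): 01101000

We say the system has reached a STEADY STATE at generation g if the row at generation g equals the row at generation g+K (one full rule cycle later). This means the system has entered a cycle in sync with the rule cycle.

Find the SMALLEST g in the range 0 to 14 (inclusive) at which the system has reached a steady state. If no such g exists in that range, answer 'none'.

Answer: none

Derivation:
Gen 0: 01101000
Gen 1 (rule 158): 11001100
Gen 2 (rule 154): 10111010
Gen 3 (rule 86): 10001011
Gen 4 (rule 158): 11011010
Gen 5 (rule 154): 10010001
Gen 6 (rule 86): 11111011
Gen 7 (rule 158): 11110010
Gen 8 (rule 154): 11101101
Gen 9 (rule 86): 00100101
Gen 10 (rule 158): 01111101
Gen 11 (rule 154): 11111000
Gen 12 (rule 86): 00001100
Gen 13 (rule 158): 00011010
Gen 14 (rule 154): 00110001
Gen 15 (rule 86): 01011011
Gen 16 (rule 158): 11010010
Gen 17 (rule 154): 10001101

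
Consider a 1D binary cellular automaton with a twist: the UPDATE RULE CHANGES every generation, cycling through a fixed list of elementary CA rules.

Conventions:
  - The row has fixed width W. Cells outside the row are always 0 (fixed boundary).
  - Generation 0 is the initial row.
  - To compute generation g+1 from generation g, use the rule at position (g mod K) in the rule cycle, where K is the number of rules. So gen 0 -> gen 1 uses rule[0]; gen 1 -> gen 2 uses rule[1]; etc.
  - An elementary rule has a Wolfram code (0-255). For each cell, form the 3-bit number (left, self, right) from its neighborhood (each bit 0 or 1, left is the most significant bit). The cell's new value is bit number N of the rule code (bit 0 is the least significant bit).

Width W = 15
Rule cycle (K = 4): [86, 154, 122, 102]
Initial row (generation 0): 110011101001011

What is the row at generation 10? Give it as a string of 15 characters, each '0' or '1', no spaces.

Answer: 100011011011000

Derivation:
Gen 0: 110011101001011
Gen 1 (rule 86): 011100101111001
Gen 2 (rule 154): 111011001110110
Gen 3 (rule 122): 101111111011111
Gen 4 (rule 102): 110000001100001
Gen 5 (rule 86): 011000010110011
Gen 6 (rule 154): 110100100101110
Gen 7 (rule 122): 111011011011011
Gen 8 (rule 102): 001101101101101
Gen 9 (rule 86): 010100100100101
Gen 10 (rule 154): 100011011011000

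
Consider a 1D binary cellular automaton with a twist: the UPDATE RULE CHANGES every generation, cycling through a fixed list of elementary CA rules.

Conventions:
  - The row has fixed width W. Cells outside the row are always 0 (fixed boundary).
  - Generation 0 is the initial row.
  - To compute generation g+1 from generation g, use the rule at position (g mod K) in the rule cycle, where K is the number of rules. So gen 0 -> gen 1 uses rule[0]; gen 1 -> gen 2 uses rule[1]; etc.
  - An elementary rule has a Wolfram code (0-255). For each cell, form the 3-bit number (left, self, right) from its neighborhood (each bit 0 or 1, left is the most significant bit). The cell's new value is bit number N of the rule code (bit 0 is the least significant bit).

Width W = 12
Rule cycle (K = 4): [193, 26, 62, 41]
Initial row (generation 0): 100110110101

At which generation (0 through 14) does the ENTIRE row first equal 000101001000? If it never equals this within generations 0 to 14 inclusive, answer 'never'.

Answer: 10

Derivation:
Gen 0: 100110110101
Gen 1 (rule 193): 000010010000
Gen 2 (rule 26): 000101101000
Gen 3 (rule 62): 001111011100
Gen 4 (rule 41): 101000110001
Gen 5 (rule 193): 000010010100
Gen 6 (rule 26): 000101100010
Gen 7 (rule 62): 001111010111
Gen 8 (rule 41): 101000101100
Gen 9 (rule 193): 000010000101
Gen 10 (rule 26): 000101001000
Gen 11 (rule 62): 001111111100
Gen 12 (rule 41): 101000000001
Gen 13 (rule 193): 000011111100
Gen 14 (rule 26): 000110000010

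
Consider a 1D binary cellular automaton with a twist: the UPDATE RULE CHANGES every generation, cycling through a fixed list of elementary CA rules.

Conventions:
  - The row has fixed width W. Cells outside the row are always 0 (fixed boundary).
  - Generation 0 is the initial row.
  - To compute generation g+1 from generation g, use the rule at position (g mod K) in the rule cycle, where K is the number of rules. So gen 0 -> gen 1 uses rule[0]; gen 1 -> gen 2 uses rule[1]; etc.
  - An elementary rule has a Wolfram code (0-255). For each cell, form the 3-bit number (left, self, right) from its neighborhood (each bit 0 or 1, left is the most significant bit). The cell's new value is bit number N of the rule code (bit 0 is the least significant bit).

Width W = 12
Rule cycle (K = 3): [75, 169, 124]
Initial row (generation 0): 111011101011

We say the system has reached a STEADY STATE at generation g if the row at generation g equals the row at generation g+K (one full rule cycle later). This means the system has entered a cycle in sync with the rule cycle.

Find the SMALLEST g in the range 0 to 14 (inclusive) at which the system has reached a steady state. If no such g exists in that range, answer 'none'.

Gen 0: 111011101011
Gen 1 (rule 75): 101010100011
Gen 2 (rule 169): 010101001010
Gen 3 (rule 124): 011111101111
Gen 4 (rule 75): 110000101001
Gen 5 (rule 169): 100110010000
Gen 6 (rule 124): 110111011000
Gen 7 (rule 75): 110101011011
Gen 8 (rule 169): 101010110110
Gen 9 (rule 124): 111111111111
Gen 10 (rule 75): 100000000001
Gen 11 (rule 169): 001111111100
Gen 12 (rule 124): 001000000110
Gen 13 (rule 75): 110011111110
Gen 14 (rule 169): 100011111100
Gen 15 (rule 124): 110010000110
Gen 16 (rule 75): 110100111110
Gen 17 (rule 169): 101000111100

Answer: none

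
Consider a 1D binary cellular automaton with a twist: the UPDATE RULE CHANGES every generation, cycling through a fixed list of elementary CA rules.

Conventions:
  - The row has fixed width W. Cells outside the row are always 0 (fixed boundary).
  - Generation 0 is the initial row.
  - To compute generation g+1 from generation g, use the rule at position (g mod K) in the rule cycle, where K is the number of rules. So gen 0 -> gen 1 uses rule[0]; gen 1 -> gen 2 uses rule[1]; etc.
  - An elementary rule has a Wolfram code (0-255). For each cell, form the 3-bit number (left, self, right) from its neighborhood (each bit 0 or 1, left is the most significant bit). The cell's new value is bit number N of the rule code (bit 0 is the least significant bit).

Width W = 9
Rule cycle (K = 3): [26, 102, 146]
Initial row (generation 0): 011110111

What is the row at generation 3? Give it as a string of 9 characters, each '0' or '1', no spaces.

Answer: 101010010

Derivation:
Gen 0: 011110111
Gen 1 (rule 26): 110000100
Gen 2 (rule 102): 010001100
Gen 3 (rule 146): 101010010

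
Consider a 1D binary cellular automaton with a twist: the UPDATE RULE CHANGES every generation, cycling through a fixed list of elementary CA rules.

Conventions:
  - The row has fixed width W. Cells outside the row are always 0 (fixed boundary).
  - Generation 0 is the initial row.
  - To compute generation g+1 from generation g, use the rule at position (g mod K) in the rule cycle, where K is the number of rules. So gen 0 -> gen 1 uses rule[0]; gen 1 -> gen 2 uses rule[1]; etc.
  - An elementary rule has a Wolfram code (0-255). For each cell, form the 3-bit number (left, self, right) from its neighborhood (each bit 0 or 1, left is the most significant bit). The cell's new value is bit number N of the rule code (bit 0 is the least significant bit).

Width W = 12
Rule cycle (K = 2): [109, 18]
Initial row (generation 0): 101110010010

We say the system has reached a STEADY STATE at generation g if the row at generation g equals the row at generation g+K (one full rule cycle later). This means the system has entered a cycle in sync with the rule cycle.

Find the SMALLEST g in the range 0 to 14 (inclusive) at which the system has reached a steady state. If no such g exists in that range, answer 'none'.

Answer: 4

Derivation:
Gen 0: 101110010010
Gen 1 (rule 109): 111010010010
Gen 2 (rule 18): 000001101101
Gen 3 (rule 109): 111101111111
Gen 4 (rule 18): 000000000000
Gen 5 (rule 109): 111111111111
Gen 6 (rule 18): 000000000000
Gen 7 (rule 109): 111111111111
Gen 8 (rule 18): 000000000000
Gen 9 (rule 109): 111111111111
Gen 10 (rule 18): 000000000000
Gen 11 (rule 109): 111111111111
Gen 12 (rule 18): 000000000000
Gen 13 (rule 109): 111111111111
Gen 14 (rule 18): 000000000000
Gen 15 (rule 109): 111111111111
Gen 16 (rule 18): 000000000000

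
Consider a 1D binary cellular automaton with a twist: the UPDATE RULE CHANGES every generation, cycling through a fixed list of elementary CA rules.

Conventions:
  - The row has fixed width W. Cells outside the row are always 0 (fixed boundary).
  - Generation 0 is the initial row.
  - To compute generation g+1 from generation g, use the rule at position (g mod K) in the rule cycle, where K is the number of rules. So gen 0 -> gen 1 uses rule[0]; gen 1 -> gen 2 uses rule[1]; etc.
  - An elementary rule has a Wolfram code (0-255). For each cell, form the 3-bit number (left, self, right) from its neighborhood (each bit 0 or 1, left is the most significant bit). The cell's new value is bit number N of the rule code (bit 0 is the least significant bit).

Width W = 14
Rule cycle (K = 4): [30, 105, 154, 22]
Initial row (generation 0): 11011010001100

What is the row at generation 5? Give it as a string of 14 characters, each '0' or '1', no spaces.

Gen 0: 11011010001100
Gen 1 (rule 30): 10010011011010
Gen 2 (rule 105): 00000011111100
Gen 3 (rule 154): 00000111111010
Gen 4 (rule 22): 00001000000011
Gen 5 (rule 30): 00011100000110

Answer: 00011100000110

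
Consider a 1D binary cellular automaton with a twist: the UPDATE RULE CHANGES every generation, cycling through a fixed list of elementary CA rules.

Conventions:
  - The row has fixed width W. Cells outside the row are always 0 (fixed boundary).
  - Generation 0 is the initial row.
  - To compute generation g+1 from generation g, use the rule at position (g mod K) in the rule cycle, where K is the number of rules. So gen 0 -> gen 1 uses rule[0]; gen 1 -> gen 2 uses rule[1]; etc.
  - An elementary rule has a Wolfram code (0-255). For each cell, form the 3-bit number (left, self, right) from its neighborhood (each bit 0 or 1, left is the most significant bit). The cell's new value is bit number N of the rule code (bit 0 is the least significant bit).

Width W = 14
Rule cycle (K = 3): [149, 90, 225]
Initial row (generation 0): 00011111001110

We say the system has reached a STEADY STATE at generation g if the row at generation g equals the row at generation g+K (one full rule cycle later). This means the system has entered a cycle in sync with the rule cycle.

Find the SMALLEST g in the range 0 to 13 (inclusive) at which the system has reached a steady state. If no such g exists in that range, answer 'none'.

Answer: none

Derivation:
Gen 0: 00011111001110
Gen 1 (rule 149): 11001110100101
Gen 2 (rule 90): 11111010011000
Gen 3 (rule 225): 01111100001011
Gen 4 (rule 149): 00111011101000
Gen 5 (rule 90): 01101010100100
Gen 6 (rule 225): 00110101000001
Gen 7 (rule 149): 10000101111101
Gen 8 (rule 90): 01001001000100
Gen 9 (rule 225): 00000000010001
Gen 10 (rule 149): 11111111011101
Gen 11 (rule 90): 10000001010100
Gen 12 (rule 225): 00111100101001
Gen 13 (rule 149): 10011010101101
Gen 14 (rule 90): 01111000001100
Gen 15 (rule 225): 00111011100101
Gen 16 (rule 149): 10010001010101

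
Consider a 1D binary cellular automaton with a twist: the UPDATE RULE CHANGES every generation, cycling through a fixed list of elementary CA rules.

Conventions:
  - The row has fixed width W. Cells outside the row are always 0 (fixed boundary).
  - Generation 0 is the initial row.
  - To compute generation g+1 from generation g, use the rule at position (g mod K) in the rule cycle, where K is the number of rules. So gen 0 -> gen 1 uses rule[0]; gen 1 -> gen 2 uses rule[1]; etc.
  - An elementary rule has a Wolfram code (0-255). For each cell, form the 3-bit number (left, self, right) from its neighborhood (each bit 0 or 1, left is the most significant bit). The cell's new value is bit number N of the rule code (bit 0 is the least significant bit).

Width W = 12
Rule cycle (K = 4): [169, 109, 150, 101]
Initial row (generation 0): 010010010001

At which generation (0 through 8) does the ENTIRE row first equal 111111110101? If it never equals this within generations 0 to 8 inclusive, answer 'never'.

Gen 0: 010010010001
Gen 1 (rule 169): 000000000100
Gen 2 (rule 109): 111111110101
Gen 3 (rule 150): 011111100101
Gen 4 (rule 101): 000000100111
Gen 5 (rule 169): 111110000110
Gen 6 (rule 109): 100010110110
Gen 7 (rule 150): 110110000001
Gen 8 (rule 101): 011010111101

Answer: 2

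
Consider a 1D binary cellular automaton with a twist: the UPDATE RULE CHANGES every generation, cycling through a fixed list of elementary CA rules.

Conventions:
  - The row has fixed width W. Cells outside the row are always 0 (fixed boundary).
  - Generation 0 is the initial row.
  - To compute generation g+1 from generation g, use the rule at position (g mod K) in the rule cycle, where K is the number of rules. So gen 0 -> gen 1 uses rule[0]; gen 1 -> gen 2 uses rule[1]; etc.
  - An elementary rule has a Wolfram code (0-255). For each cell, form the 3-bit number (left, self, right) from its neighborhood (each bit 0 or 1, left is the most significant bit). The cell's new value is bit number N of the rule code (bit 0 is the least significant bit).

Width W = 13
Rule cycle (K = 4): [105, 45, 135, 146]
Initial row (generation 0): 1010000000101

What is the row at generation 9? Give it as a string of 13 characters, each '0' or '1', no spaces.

Answer: 1101110100111

Derivation:
Gen 0: 1010000000101
Gen 1 (rule 105): 0100111110010
Gen 2 (rule 45): 0100100000010
Gen 3 (rule 135): 1101101111110
Gen 4 (rule 146): 0000000111101
Gen 5 (rule 105): 1111110100110
Gen 6 (rule 45): 1000001100100
Gen 7 (rule 135): 1011110001101
Gen 8 (rule 146): 0001101010000
Gen 9 (rule 105): 1101110100111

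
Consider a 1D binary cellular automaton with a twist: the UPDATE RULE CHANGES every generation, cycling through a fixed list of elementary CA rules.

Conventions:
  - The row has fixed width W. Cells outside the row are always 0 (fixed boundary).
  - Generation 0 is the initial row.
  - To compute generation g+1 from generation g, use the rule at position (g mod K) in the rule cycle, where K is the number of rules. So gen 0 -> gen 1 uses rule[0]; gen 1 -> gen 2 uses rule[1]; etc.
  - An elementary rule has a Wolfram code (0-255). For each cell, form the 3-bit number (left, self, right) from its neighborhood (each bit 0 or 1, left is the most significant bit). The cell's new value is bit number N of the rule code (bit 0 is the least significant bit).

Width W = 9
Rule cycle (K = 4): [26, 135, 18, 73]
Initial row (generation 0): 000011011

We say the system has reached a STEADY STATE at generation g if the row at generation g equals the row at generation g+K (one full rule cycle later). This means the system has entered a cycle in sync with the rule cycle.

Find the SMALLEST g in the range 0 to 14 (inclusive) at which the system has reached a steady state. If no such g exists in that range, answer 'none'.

Gen 0: 000011011
Gen 1 (rule 26): 000110010
Gen 2 (rule 135): 111000110
Gen 3 (rule 18): 000101001
Gen 4 (rule 73): 110000000
Gen 5 (rule 26): 101000000
Gen 6 (rule 135): 101011111
Gen 7 (rule 18): 000000000
Gen 8 (rule 73): 111111111
Gen 9 (rule 26): 100000000
Gen 10 (rule 135): 101111111
Gen 11 (rule 18): 000000000
Gen 12 (rule 73): 111111111
Gen 13 (rule 26): 100000000
Gen 14 (rule 135): 101111111
Gen 15 (rule 18): 000000000
Gen 16 (rule 73): 111111111
Gen 17 (rule 26): 100000000
Gen 18 (rule 135): 101111111

Answer: 7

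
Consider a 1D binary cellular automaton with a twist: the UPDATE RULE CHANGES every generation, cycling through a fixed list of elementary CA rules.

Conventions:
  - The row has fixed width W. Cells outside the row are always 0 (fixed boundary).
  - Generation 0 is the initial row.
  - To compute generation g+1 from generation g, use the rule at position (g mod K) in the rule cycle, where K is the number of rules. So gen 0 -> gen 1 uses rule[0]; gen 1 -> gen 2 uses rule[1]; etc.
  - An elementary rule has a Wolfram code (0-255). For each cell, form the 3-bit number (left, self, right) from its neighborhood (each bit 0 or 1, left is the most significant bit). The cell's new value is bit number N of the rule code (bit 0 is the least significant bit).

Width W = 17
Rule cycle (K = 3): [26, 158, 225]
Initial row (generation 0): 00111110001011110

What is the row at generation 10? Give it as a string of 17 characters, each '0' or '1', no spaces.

Answer: 01110100110001000

Derivation:
Gen 0: 00111110001011110
Gen 1 (rule 26): 01100001010010001
Gen 2 (rule 158): 11010011011111011
Gen 3 (rule 225): 01100001101111101
Gen 4 (rule 26): 11010011001000000
Gen 5 (rule 158): 10011110111100000
Gen 6 (rule 225): 00001111011101111
Gen 7 (rule 26): 00011000010001000
Gen 8 (rule 158): 00110100111011100
Gen 9 (rule 225): 10011000011101101
Gen 10 (rule 26): 01110100110001000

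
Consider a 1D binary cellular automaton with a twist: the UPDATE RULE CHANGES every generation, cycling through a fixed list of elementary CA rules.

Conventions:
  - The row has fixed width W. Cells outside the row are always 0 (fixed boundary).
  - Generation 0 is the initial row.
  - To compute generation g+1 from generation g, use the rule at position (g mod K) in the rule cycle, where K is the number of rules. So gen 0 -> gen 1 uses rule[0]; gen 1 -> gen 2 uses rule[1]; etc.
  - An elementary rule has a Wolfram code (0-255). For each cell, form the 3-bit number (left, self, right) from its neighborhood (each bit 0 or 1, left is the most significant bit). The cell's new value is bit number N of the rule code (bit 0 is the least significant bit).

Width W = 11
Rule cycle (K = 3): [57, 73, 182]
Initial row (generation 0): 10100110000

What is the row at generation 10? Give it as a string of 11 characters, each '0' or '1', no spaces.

Answer: 00100111111

Derivation:
Gen 0: 10100110000
Gen 1 (rule 57): 01010101111
Gen 2 (rule 73): 00000001001
Gen 3 (rule 182): 00000011111
Gen 4 (rule 57): 11111010000
Gen 5 (rule 73): 10001000111
Gen 6 (rule 182): 11011101010
Gen 7 (rule 57): 10110010101
Gen 8 (rule 73): 00110000000
Gen 9 (rule 182): 01001000000
Gen 10 (rule 57): 00100111111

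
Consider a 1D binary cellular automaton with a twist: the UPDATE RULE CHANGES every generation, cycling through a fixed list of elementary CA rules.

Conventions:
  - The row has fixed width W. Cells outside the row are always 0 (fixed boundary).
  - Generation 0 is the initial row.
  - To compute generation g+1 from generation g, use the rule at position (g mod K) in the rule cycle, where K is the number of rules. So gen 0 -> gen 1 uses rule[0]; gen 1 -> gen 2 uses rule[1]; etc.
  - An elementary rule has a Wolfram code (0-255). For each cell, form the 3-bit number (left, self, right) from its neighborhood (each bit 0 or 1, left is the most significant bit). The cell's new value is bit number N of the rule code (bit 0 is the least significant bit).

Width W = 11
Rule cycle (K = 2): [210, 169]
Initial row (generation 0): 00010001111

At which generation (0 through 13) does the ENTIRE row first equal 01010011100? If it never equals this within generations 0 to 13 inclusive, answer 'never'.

Answer: 10

Derivation:
Gen 0: 00010001111
Gen 1 (rule 210): 00101010111
Gen 2 (rule 169): 10010101110
Gen 3 (rule 210): 01100000111
Gen 4 (rule 169): 01001110110
Gen 5 (rule 210): 10110110011
Gen 6 (rule 169): 01101100010
Gen 7 (rule 210): 10100110101
Gen 8 (rule 169): 01000101010
Gen 9 (rule 210): 10101000001
Gen 10 (rule 169): 01010011100
Gen 11 (rule 210): 10001101110
Gen 12 (rule 169): 00101011100
Gen 13 (rule 210): 01000001110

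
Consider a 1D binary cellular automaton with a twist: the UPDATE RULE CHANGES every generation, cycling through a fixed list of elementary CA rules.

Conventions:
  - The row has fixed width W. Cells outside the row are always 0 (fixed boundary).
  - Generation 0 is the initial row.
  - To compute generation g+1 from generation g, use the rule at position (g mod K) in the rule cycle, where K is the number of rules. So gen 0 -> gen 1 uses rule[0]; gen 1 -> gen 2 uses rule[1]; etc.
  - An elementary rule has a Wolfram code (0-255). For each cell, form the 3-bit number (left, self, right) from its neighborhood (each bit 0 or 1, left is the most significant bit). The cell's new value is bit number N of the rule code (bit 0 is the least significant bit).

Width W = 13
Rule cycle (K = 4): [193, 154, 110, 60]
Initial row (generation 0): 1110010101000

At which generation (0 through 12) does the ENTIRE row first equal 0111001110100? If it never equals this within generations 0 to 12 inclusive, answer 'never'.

Answer: never

Derivation:
Gen 0: 1110010101000
Gen 1 (rule 193): 0110000000011
Gen 2 (rule 154): 1101000000110
Gen 3 (rule 110): 1111000001110
Gen 4 (rule 60): 1000100001001
Gen 5 (rule 193): 0010001100000
Gen 6 (rule 154): 0101011010000
Gen 7 (rule 110): 1111111110000
Gen 8 (rule 60): 1000000001000
Gen 9 (rule 193): 0011111100011
Gen 10 (rule 154): 0111111010110
Gen 11 (rule 110): 1100001111110
Gen 12 (rule 60): 1010001000001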